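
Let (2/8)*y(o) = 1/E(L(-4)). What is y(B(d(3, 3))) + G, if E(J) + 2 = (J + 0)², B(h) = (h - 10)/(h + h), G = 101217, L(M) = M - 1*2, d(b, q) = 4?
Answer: 1720691/17 ≈ 1.0122e+5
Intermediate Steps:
L(M) = -2 + M (L(M) = M - 2 = -2 + M)
B(h) = (-10 + h)/(2*h) (B(h) = (-10 + h)/((2*h)) = (-10 + h)*(1/(2*h)) = (-10 + h)/(2*h))
E(J) = -2 + J² (E(J) = -2 + (J + 0)² = -2 + J²)
y(o) = 2/17 (y(o) = 4/(-2 + (-2 - 4)²) = 4/(-2 + (-6)²) = 4/(-2 + 36) = 4/34 = 4*(1/34) = 2/17)
y(B(d(3, 3))) + G = 2/17 + 101217 = 1720691/17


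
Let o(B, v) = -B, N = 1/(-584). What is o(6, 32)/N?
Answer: 3504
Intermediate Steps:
N = -1/584 ≈ -0.0017123
o(6, 32)/N = (-1*6)/(-1/584) = -6*(-584) = 3504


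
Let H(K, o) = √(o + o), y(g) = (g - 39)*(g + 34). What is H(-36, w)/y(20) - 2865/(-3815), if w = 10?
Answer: 573/763 - √5/513 ≈ 0.74662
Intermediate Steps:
y(g) = (-39 + g)*(34 + g)
H(K, o) = √2*√o (H(K, o) = √(2*o) = √2*√o)
H(-36, w)/y(20) - 2865/(-3815) = (√2*√10)/(-1326 + 20² - 5*20) - 2865/(-3815) = (2*√5)/(-1326 + 400 - 100) - 2865*(-1/3815) = (2*√5)/(-1026) + 573/763 = (2*√5)*(-1/1026) + 573/763 = -√5/513 + 573/763 = 573/763 - √5/513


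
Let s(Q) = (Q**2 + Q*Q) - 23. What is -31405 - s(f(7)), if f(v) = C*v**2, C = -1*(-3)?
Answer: -74600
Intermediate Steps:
C = 3
f(v) = 3*v**2
s(Q) = -23 + 2*Q**2 (s(Q) = (Q**2 + Q**2) - 23 = 2*Q**2 - 23 = -23 + 2*Q**2)
-31405 - s(f(7)) = -31405 - (-23 + 2*(3*7**2)**2) = -31405 - (-23 + 2*(3*49)**2) = -31405 - (-23 + 2*147**2) = -31405 - (-23 + 2*21609) = -31405 - (-23 + 43218) = -31405 - 1*43195 = -31405 - 43195 = -74600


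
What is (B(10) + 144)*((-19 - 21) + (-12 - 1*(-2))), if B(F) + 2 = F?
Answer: -7600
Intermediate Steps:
B(F) = -2 + F
(B(10) + 144)*((-19 - 21) + (-12 - 1*(-2))) = ((-2 + 10) + 144)*((-19 - 21) + (-12 - 1*(-2))) = (8 + 144)*(-40 + (-12 + 2)) = 152*(-40 - 10) = 152*(-50) = -7600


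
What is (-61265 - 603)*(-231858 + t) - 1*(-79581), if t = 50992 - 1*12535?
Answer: 11965412649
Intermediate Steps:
t = 38457 (t = 50992 - 12535 = 38457)
(-61265 - 603)*(-231858 + t) - 1*(-79581) = (-61265 - 603)*(-231858 + 38457) - 1*(-79581) = -61868*(-193401) + 79581 = 11965333068 + 79581 = 11965412649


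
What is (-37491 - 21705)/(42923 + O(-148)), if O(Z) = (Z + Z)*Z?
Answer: -59196/86731 ≈ -0.68252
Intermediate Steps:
O(Z) = 2*Z² (O(Z) = (2*Z)*Z = 2*Z²)
(-37491 - 21705)/(42923 + O(-148)) = (-37491 - 21705)/(42923 + 2*(-148)²) = -59196/(42923 + 2*21904) = -59196/(42923 + 43808) = -59196/86731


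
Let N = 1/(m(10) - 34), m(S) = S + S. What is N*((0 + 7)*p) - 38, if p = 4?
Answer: -40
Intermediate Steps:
m(S) = 2*S
N = -1/14 (N = 1/(2*10 - 34) = 1/(20 - 34) = 1/(-14) = -1/14 ≈ -0.071429)
N*((0 + 7)*p) - 38 = -(0 + 7)*4/14 - 38 = -4/2 - 38 = -1/14*28 - 38 = -2 - 38 = -40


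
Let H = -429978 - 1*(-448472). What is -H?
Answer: -18494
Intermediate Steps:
H = 18494 (H = -429978 + 448472 = 18494)
-H = -1*18494 = -18494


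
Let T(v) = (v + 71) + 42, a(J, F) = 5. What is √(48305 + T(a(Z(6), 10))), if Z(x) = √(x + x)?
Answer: √48423 ≈ 220.05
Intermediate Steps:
Z(x) = √2*√x (Z(x) = √(2*x) = √2*√x)
T(v) = 113 + v (T(v) = (71 + v) + 42 = 113 + v)
√(48305 + T(a(Z(6), 10))) = √(48305 + (113 + 5)) = √(48305 + 118) = √48423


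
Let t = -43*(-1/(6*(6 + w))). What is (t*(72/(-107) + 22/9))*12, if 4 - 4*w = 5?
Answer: 586864/22149 ≈ 26.496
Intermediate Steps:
w = -¼ (w = 1 - ¼*5 = 1 - 5/4 = -¼ ≈ -0.25000)
t = 86/69 (t = -43*(-1/(6*(6 - ¼))) = -43/((23/4)*(-6)) = -43/(-69/2) = -43*(-2/69) = 86/69 ≈ 1.2464)
(t*(72/(-107) + 22/9))*12 = (86*(72/(-107) + 22/9)/69)*12 = (86*(72*(-1/107) + 22*(⅑))/69)*12 = (86*(-72/107 + 22/9)/69)*12 = ((86/69)*(1706/963))*12 = (146716/66447)*12 = 586864/22149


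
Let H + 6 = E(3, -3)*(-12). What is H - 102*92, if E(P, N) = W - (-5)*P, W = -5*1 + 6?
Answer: -9582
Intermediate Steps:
W = 1 (W = -5 + 6 = 1)
E(P, N) = 1 + 5*P (E(P, N) = 1 - (-5)*P = 1 + 5*P)
H = -198 (H = -6 + (1 + 5*3)*(-12) = -6 + (1 + 15)*(-12) = -6 + 16*(-12) = -6 - 192 = -198)
H - 102*92 = -198 - 102*92 = -198 - 9384 = -9582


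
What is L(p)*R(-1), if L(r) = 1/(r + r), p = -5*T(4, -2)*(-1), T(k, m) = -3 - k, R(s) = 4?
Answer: -2/35 ≈ -0.057143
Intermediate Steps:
p = -35 (p = -5*(-3 - 1*4)*(-1) = -5*(-3 - 4)*(-1) = -5*(-7)*(-1) = 35*(-1) = -35)
L(r) = 1/(2*r)
L(p)*R(-1) = ((½)/(-35))*4 = ((½)*(-1/35))*4 = -1/70*4 = -2/35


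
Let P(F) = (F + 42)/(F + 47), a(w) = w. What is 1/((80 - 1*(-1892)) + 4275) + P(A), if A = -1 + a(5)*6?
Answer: 443613/474772 ≈ 0.93437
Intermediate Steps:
A = 29 (A = -1 + 5*6 = -1 + 30 = 29)
P(F) = (42 + F)/(47 + F)
1/((80 - 1*(-1892)) + 4275) + P(A) = 1/((80 - 1*(-1892)) + 4275) + (42 + 29)/(47 + 29) = 1/((80 + 1892) + 4275) + 71/76 = 1/(1972 + 4275) + (1/76)*71 = 1/6247 + 71/76 = 443613/474772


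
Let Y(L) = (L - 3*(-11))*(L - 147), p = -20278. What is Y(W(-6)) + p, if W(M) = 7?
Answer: -25878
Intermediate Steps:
Y(L) = (-147 + L)*(33 + L) (Y(L) = (L + 33)*(-147 + L) = (33 + L)*(-147 + L) = (-147 + L)*(33 + L))
Y(W(-6)) + p = (-4851 + 7² - 114*7) - 20278 = (-4851 + 49 - 798) - 20278 = -5600 - 20278 = -25878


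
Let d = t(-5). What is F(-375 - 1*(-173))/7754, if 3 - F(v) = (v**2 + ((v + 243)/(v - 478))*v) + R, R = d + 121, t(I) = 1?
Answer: -13917961/2636360 ≈ -5.2792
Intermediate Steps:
d = 1
R = 122 (R = 1 + 121 = 122)
F(v) = -119 - v**2 - v*(243 + v)/(-478 + v) (F(v) = 3 - ((v**2 + ((v + 243)/(v - 478))*v) + 122) = 3 - ((v**2 + ((243 + v)/(-478 + v))*v) + 122) = 3 - ((v**2 + v*(243 + v)/(-478 + v)) + 122) = 3 - (122 + v**2 + v*(243 + v)/(-478 + v)) = 3 + (-122 - v**2 - v*(243 + v)/(-478 + v)) = -119 - v**2 - v*(243 + v)/(-478 + v))
F(-375 - 1*(-173))/7754 = ((56882 - (-375 - 1*(-173))**3 - 362*(-375 - 1*(-173)) + 477*(-375 - 1*(-173))**2)/(-478 + (-375 - 1*(-173))))/7754 = ((56882 - (-375 + 173)**3 - 362*(-375 + 173) + 477*(-375 + 173)**2)/(-478 + (-375 + 173)))*(1/7754) = ((56882 - 1*(-202)**3 - 362*(-202) + 477*(-202)**2)/(-478 - 202))*(1/7754) = ((56882 - 1*(-8242408) + 73124 + 477*40804)/(-680))*(1/7754) = -(56882 + 8242408 + 73124 + 19463508)/680*(1/7754) = -1/680*27835922*(1/7754) = -13917961/340*1/7754 = -13917961/2636360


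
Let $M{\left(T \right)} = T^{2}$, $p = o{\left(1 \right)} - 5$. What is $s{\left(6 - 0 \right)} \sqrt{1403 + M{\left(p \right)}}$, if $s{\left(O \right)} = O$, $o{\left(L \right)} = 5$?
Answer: $6 \sqrt{1403} \approx 224.74$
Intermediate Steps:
$p = 0$ ($p = 5 - 5 = 0$)
$s{\left(6 - 0 \right)} \sqrt{1403 + M{\left(p \right)}} = \left(6 - 0\right) \sqrt{1403 + 0^{2}} = \left(6 + 0\right) \sqrt{1403 + 0} = 6 \sqrt{1403}$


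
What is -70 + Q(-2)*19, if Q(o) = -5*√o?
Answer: -70 - 95*I*√2 ≈ -70.0 - 134.35*I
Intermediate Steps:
-70 + Q(-2)*19 = -70 - 5*I*√2*19 = -70 - 95*I*√2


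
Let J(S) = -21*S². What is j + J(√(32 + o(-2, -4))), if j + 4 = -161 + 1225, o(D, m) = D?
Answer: 430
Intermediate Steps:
j = 1060 (j = -4 + (-161 + 1225) = -4 + 1064 = 1060)
j + J(√(32 + o(-2, -4))) = 1060 - 21*(√(32 - 2))² = 1060 - 21*(√30)² = 1060 - 21*30 = 1060 - 630 = 430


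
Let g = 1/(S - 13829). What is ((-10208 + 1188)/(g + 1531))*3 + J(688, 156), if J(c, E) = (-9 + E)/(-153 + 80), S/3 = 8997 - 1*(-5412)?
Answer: -64688447073/3285608747 ≈ -19.688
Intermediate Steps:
S = 43227 (S = 3*(8997 - 1*(-5412)) = 3*(8997 + 5412) = 3*14409 = 43227)
g = 1/29398 (g = 1/(43227 - 13829) = 1/29398 ≈ 3.4016e-5)
J(c, E) = 9/73 - E/73 (J(c, E) = (-9 + E)/(-73) = (-9 + E)*(-1/73) = 9/73 - E/73)
((-10208 + 1188)/(g + 1531))*3 + J(688, 156) = ((-10208 + 1188)/(1/29398 + 1531))*3 + (9/73 - 1/73*156) = -9020/45008339/29398*3 + (9/73 - 156/73) = -9020*29398/45008339*3 - 147/73 = -265169960/45008339*3 - 147/73 = -795509880/45008339 - 147/73 = -64688447073/3285608747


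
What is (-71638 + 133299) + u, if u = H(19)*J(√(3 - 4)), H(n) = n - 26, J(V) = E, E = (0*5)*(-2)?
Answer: 61661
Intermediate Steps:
E = 0 (E = 0*(-2) = 0)
J(V) = 0
H(n) = -26 + n
u = 0 (u = (-26 + 19)*0 = -7*0 = 0)
(-71638 + 133299) + u = (-71638 + 133299) + 0 = 61661 + 0 = 61661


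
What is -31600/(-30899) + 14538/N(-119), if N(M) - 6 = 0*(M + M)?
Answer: 74899877/30899 ≈ 2424.0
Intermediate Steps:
N(M) = 6 (N(M) = 6 + 0*(M + M) = 6 + 0*(2*M) = 6 + 0 = 6)
-31600/(-30899) + 14538/N(-119) = -31600/(-30899) + 14538/6 = -31600*(-1/30899) + 14538*(1/6) = 31600/30899 + 2423 = 74899877/30899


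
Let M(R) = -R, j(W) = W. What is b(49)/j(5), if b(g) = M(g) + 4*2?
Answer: -41/5 ≈ -8.2000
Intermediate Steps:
b(g) = 8 - g (b(g) = -g + 4*2 = -g + 8 = 8 - g)
b(49)/j(5) = (8 - 1*49)/5 = (8 - 49)*(⅕) = -41*⅕ = -41/5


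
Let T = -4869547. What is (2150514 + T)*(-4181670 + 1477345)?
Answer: 7353148917725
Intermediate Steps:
(2150514 + T)*(-4181670 + 1477345) = (2150514 - 4869547)*(-4181670 + 1477345) = -2719033*(-2704325) = 7353148917725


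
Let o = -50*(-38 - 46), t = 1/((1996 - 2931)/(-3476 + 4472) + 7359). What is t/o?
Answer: 83/2565020150 ≈ 3.2358e-8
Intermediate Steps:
t = 996/7328629 (t = 1/(-935/996 + 7359) = 1/(7328629/996) = 996/7328629 ≈ 0.00013591)
o = 4200 (o = -50*(-84) = 4200)
t/o = (996/7328629)/4200 = (996/7328629)*(1/4200) = 83/2565020150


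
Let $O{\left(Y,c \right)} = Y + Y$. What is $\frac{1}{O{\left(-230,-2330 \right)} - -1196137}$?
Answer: $\frac{1}{1195677} \approx 8.3635 \cdot 10^{-7}$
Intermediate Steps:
$O{\left(Y,c \right)} = 2 Y$
$\frac{1}{O{\left(-230,-2330 \right)} - -1196137} = \frac{1}{2 \left(-230\right) - -1196137} = \frac{1}{-460 + 1196137} = \frac{1}{1195677}$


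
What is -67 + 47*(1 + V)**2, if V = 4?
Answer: 1108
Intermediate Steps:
-67 + 47*(1 + V)**2 = -67 + 47*(1 + 4)**2 = -67 + 47*5**2 = -67 + 47*25 = -67 + 1175 = 1108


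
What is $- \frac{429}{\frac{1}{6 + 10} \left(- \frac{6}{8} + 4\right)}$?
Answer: $-2112$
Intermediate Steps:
$- \frac{429}{\frac{1}{6 + 10} \left(- \frac{6}{8} + 4\right)} = - \frac{429}{\frac{1}{16} \left(\left(-6\right) \frac{1}{8} + 4\right)} = - \frac{429}{\frac{1}{16} \left(- \frac{3}{4} + 4\right)} = - \frac{429}{\frac{1}{16} \cdot \frac{13}{4}} = - \frac{429}{\frac{13}{64}} = \left(-429\right) \frac{64}{13} = -2112$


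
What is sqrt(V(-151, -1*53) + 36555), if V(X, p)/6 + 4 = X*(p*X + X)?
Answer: I*sqrt(7077381) ≈ 2660.3*I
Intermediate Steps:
V(X, p) = -24 + 6*X*(X + X*p) (V(X, p) = -24 + 6*(X*(p*X + X)) = -24 + 6*(X*(X*p + X)) = -24 + 6*(X*(X + X*p)) = -24 + 6*X*(X + X*p))
sqrt(V(-151, -1*53) + 36555) = sqrt((-24 + 6*(-151)**2 + 6*(-1*53)*(-151)**2) + 36555) = sqrt((-24 + 6*22801 + 6*(-53)*22801) + 36555) = sqrt((-24 + 136806 - 7250718) + 36555) = sqrt(-7113936 + 36555) = sqrt(-7077381) = I*sqrt(7077381)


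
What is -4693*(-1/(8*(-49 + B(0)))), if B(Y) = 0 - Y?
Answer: -4693/392 ≈ -11.972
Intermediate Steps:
B(Y) = -Y
-4693*(-1/(8*(-49 + B(0)))) = -4693*(-1/(8*(-49 - 1*0))) = -4693*(-1/(8*(-49 + 0))) = -4693/((-49*(-8))) = -4693/392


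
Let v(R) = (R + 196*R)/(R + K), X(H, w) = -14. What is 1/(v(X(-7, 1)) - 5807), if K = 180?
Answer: -83/483360 ≈ -0.00017171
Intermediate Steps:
v(R) = 197*R/(180 + R) (v(R) = (R + 196*R)/(R + 180) = (197*R)/(180 + R) = 197*R/(180 + R))
1/(v(X(-7, 1)) - 5807) = 1/(197*(-14)/(180 - 14) - 5807) = 1/(197*(-14)/166 - 5807) = 1/(197*(-14)*(1/166) - 5807) = 1/(-1379/83 - 5807) = 1/(-483360/83) = -83/483360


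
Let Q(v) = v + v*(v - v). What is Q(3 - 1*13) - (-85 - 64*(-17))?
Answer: -1013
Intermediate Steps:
Q(v) = v (Q(v) = v + v*0 = v + 0 = v)
Q(3 - 1*13) - (-85 - 64*(-17)) = (3 - 1*13) - (-85 - 64*(-17)) = (3 - 13) - (-85 + 1088) = -10 - 1*1003 = -10 - 1003 = -1013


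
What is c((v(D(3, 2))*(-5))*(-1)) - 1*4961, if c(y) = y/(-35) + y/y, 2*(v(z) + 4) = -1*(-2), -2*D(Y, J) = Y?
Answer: -34717/7 ≈ -4959.6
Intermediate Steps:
D(Y, J) = -Y/2
v(z) = -3 (v(z) = -4 + (-1*(-2))/2 = -4 + (1/2)*2 = -4 + 1 = -3)
c(y) = 1 - y/35 (c(y) = y*(-1/35) + 1 = -y/35 + 1 = 1 - y/35)
c((v(D(3, 2))*(-5))*(-1)) - 1*4961 = (1 - (-3*(-5))*(-1)/35) - 1*4961 = (1 - 3*(-1)/7) - 4961 = (1 - 1/35*(-15)) - 4961 = (1 + 3/7) - 4961 = 10/7 - 4961 = -34717/7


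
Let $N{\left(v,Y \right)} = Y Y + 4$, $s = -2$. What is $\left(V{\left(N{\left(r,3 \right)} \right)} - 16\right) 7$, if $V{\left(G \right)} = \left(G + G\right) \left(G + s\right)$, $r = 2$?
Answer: $1890$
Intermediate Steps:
$N{\left(v,Y \right)} = 4 + Y^{2}$ ($N{\left(v,Y \right)} = Y^{2} + 4 = 4 + Y^{2}$)
$V{\left(G \right)} = 2 G \left(-2 + G\right)$ ($V{\left(G \right)} = \left(G + G\right) \left(G - 2\right) = 2 G \left(-2 + G\right)$)
$\left(V{\left(N{\left(r,3 \right)} \right)} - 16\right) 7 = \left(2 \left(4 + 3^{2}\right) \left(-2 + \left(4 + 3^{2}\right)\right) - 16\right) 7 = \left(2 \left(4 + 9\right) \left(-2 + \left(4 + 9\right)\right) - 16\right) 7 = \left(2 \cdot 13 \left(-2 + 13\right) - 16\right) 7 = \left(2 \cdot 13 \cdot 11 - 16\right) 7 = \left(286 - 16\right) 7 = 270 \cdot 7 = 1890$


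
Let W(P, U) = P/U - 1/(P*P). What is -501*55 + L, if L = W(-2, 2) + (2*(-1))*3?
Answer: -110249/4 ≈ -27562.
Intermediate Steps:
W(P, U) = -1/P² + P/U (W(P, U) = P/U - 1/(P²) = P/U - 1/P² = -1/P² + P/U)
L = -29/4 (L = (-1/(-2)² - 2/2) + (2*(-1))*3 = (-1*¼ - 2*½) - 2*3 = (-¼ - 1) - 6 = -5/4 - 6 = -29/4 ≈ -7.2500)
-501*55 + L = -501*55 - 29/4 = -27555 - 29/4 = -110249/4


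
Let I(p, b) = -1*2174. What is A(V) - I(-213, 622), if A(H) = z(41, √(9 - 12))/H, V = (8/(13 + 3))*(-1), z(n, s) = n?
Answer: 2092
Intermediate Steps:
I(p, b) = -2174
V = -½ (V = (8/16)*(-1) = ((1/16)*8)*(-1) = (½)*(-1) = -½ ≈ -0.50000)
A(H) = 41/H
A(V) - I(-213, 622) = 41/(-½) - 1*(-2174) = 41*(-2) + 2174 = -82 + 2174 = 2092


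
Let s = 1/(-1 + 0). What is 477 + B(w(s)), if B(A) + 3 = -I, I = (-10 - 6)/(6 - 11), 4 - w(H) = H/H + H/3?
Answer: 2354/5 ≈ 470.80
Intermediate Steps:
s = -1 (s = 1/(-1) = -1)
w(H) = 3 - H/3 (w(H) = 4 - (H/H + H/3) = 4 - (1 + H*(1/3)) = 4 - (1 + H/3) = 4 + (-1 - H/3) = 3 - H/3)
I = 16/5 (I = -16/(-5) = -16*(-1/5) = 16/5 ≈ 3.2000)
B(A) = -31/5 (B(A) = -3 - 1*16/5 = -3 - 16/5 = -31/5)
477 + B(w(s)) = 477 - 31/5 = 2354/5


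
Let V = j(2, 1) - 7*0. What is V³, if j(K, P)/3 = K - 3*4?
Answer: -27000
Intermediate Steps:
j(K, P) = -36 + 3*K (j(K, P) = 3*(K - 3*4) = 3*(K - 12) = 3*(-12 + K) = -36 + 3*K)
V = -30 (V = (-36 + 3*2) - 7*0 = (-36 + 6) + 0 = -30 + 0 = -30)
V³ = (-30)³ = -27000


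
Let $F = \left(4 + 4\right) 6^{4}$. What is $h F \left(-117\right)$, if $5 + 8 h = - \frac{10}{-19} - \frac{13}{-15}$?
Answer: $\frac{51959232}{95} \approx 5.4694 \cdot 10^{5}$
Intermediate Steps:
$h = - \frac{257}{570}$ ($h = - \frac{5}{8} + \frac{- \frac{10}{-19} - \frac{13}{-15}}{8} = - \frac{5}{8} + \frac{\left(-10\right) \left(- \frac{1}{19}\right) - - \frac{13}{15}}{8} = - \frac{5}{8} + \frac{\frac{10}{19} + \frac{13}{15}}{8} = - \frac{5}{8} + \frac{1}{8} \cdot \frac{397}{285} = - \frac{5}{8} + \frac{397}{2280} = - \frac{257}{570} \approx -0.45088$)
$F = 10368$ ($F = 8 \cdot 1296 = 10368$)
$h F \left(-117\right) = \left(- \frac{257}{570}\right) 10368 \left(-117\right) = \left(- \frac{444096}{95}\right) \left(-117\right) = \frac{51959232}{95}$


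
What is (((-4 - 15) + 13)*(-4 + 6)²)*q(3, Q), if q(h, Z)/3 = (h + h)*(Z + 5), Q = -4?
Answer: -432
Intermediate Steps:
q(h, Z) = 6*h*(5 + Z) (q(h, Z) = 3*((h + h)*(Z + 5)) = 3*((2*h)*(5 + Z)) = 3*(2*h*(5 + Z)) = 6*h*(5 + Z))
(((-4 - 15) + 13)*(-4 + 6)²)*q(3, Q) = (((-4 - 15) + 13)*(-4 + 6)²)*(6*3*(5 - 4)) = ((-19 + 13)*2²)*(6*3*1) = -6*4*18 = -24*18 = -432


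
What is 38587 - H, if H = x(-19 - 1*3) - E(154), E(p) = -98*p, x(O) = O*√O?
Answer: 23495 + 22*I*√22 ≈ 23495.0 + 103.19*I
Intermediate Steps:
x(O) = O^(3/2)
H = 15092 - 22*I*√22 (H = (-19 - 1*3)^(3/2) - (-98)*154 = (-19 - 3)^(3/2) - 1*(-15092) = (-22)^(3/2) + 15092 = -22*I*√22 + 15092 = 15092 - 22*I*√22 ≈ 15092.0 - 103.19*I)
38587 - H = 38587 - (15092 - 22*I*√22) = 38587 + (-15092 + 22*I*√22) = 23495 + 22*I*√22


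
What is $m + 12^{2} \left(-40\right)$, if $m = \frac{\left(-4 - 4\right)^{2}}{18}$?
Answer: $- \frac{51808}{9} \approx -5756.4$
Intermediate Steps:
$m = \frac{32}{9}$ ($m = \left(-4 - 4\right)^{2} \cdot \frac{1}{18} = \left(-8\right)^{2} \cdot \frac{1}{18} = 64 \cdot \frac{1}{18} = \frac{32}{9} \approx 3.5556$)
$m + 12^{2} \left(-40\right) = \frac{32}{9} + 12^{2} \left(-40\right) = \frac{32}{9} + 144 \left(-40\right) = \frac{32}{9} - 5760 = - \frac{51808}{9}$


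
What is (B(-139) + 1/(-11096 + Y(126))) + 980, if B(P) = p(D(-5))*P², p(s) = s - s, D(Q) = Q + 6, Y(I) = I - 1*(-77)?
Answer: 10675139/10893 ≈ 980.00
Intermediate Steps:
Y(I) = 77 + I (Y(I) = I + 77 = 77 + I)
D(Q) = 6 + Q
p(s) = 0
B(P) = 0 (B(P) = 0*P² = 0)
(B(-139) + 1/(-11096 + Y(126))) + 980 = (0 + 1/(-11096 + (77 + 126))) + 980 = (0 + 1/(-11096 + 203)) + 980 = (0 + 1/(-10893)) + 980 = (0 - 1/10893) + 980 = -1/10893 + 980 = 10675139/10893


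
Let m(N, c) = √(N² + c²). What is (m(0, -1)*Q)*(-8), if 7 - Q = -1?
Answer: -64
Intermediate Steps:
Q = 8 (Q = 7 - 1*(-1) = 7 + 1 = 8)
(m(0, -1)*Q)*(-8) = (√(0² + (-1)²)*8)*(-8) = (√(0 + 1)*8)*(-8) = (√1*8)*(-8) = (1*8)*(-8) = 8*(-8) = -64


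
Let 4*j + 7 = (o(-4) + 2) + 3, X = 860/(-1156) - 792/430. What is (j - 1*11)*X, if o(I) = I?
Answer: 803345/24854 ≈ 32.323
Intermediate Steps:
X = -160669/62135 (X = 860*(-1/1156) - 792*1/430 = -215/289 - 396/215 = -160669/62135 ≈ -2.5858)
j = -3/2 (j = -7/4 + ((-4 + 2) + 3)/4 = -7/4 + (-2 + 3)/4 = -7/4 + (1/4)*1 = -7/4 + 1/4 = -3/2 ≈ -1.5000)
(j - 1*11)*X = (-3/2 - 1*11)*(-160669/62135) = (-3/2 - 11)*(-160669/62135) = -25/2*(-160669/62135) = 803345/24854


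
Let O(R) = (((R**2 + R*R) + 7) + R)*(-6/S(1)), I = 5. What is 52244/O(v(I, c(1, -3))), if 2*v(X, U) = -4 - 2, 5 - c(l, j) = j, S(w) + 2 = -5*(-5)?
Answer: -300403/33 ≈ -9103.1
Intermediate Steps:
S(w) = 23 (S(w) = -2 - 5*(-5) = -2 + 25 = 23)
c(l, j) = 5 - j
v(X, U) = -3 (v(X, U) = (-4 - 2)/2 = (1/2)*(-6) = -3)
O(R) = -42/23 - 12*R**2/23 - 6*R/23 (O(R) = (((R**2 + R*R) + 7) + R)*(-6/23) = (((R**2 + R**2) + 7) + R)*(-6*1/23) = ((2*R**2 + 7) + R)*(-6/23) = ((7 + 2*R**2) + R)*(-6/23) = (7 + R + 2*R**2)*(-6/23) = -42/23 - 12*R**2/23 - 6*R/23)
52244/O(v(I, c(1, -3))) = 52244/(-42/23 - 12/23*(-3)**2 - 6/23*(-3)) = 52244/(-42/23 - 12/23*9 + 18/23) = 52244/(-42/23 - 108/23 + 18/23) = 52244/(-132/23) = 52244*(-23/132) = -300403/33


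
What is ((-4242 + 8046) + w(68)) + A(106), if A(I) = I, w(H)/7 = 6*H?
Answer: 6766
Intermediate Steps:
w(H) = 42*H (w(H) = 7*(6*H) = 42*H)
((-4242 + 8046) + w(68)) + A(106) = ((-4242 + 8046) + 42*68) + 106 = (3804 + 2856) + 106 = 6660 + 106 = 6766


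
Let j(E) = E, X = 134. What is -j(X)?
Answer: -134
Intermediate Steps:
-j(X) = -1*134 = -134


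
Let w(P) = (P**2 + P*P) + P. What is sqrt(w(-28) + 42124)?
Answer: 4*sqrt(2729) ≈ 208.96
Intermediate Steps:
w(P) = P + 2*P**2 (w(P) = (P**2 + P**2) + P = 2*P**2 + P = P + 2*P**2)
sqrt(w(-28) + 42124) = sqrt(-28*(1 + 2*(-28)) + 42124) = sqrt(-28*(1 - 56) + 42124) = sqrt(-28*(-55) + 42124) = sqrt(1540 + 42124) = sqrt(43664) = 4*sqrt(2729)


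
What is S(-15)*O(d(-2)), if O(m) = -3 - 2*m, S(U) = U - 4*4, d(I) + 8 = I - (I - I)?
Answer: -527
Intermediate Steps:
d(I) = -8 + I (d(I) = -8 + (I - (I - I)) = -8 + (I - 1*0) = -8 + (I + 0) = -8 + I)
S(U) = -16 + U (S(U) = U - 16 = -16 + U)
S(-15)*O(d(-2)) = (-16 - 15)*(-3 - 2*(-8 - 2)) = -31*(-3 - 2*(-10)) = -31*(-3 + 20) = -31*17 = -527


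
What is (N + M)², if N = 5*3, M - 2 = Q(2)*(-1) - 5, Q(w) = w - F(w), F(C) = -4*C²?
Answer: 36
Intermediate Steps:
Q(w) = w + 4*w² (Q(w) = w - (-4)*w² = w + 4*w²)
M = -21 (M = 2 + ((2*(1 + 4*2))*(-1) - 5) = 2 + ((2*(1 + 8))*(-1) - 5) = 2 + ((2*9)*(-1) - 5) = 2 + (18*(-1) - 5) = 2 + (-18 - 5) = 2 - 23 = -21)
N = 15
(N + M)² = (15 - 21)² = (-6)² = 36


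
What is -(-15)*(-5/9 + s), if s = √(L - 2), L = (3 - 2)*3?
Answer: 20/3 ≈ 6.6667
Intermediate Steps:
L = 3 (L = 1*3 = 3)
s = 1 (s = √(3 - 2) = √1 = 1)
-(-15)*(-5/9 + s) = -(-15)*(-5/9 + 1) = -(-15)*4/9 = -1*(-20/3) = 20/3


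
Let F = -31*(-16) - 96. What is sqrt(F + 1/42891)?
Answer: sqrt(874976451)/1479 ≈ 20.000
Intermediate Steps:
F = 400 (F = 496 - 96 = 400)
sqrt(F + 1/42891) = sqrt(400 + 1/42891) = sqrt(17156401/42891) = sqrt(874976451)/1479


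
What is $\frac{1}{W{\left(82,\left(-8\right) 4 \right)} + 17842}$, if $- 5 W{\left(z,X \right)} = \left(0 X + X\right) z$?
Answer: $\frac{5}{91834} \approx 5.4446 \cdot 10^{-5}$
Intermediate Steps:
$W{\left(z,X \right)} = - \frac{X z}{5}$ ($W{\left(z,X \right)} = - \frac{\left(0 X + X\right) z}{5} = - \frac{\left(0 + X\right) z}{5} = - \frac{X z}{5}$)
$\frac{1}{W{\left(82,\left(-8\right) 4 \right)} + 17842} = \frac{1}{\left(- \frac{1}{5}\right) \left(\left(-8\right) 4\right) 82 + 17842} = \frac{1}{\left(- \frac{1}{5}\right) \left(-32\right) 82 + 17842} = \frac{1}{\frac{2624}{5} + 17842} = \frac{1}{\frac{91834}{5}} = \frac{5}{91834}$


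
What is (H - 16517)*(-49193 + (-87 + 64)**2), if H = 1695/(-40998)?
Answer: 5492264954484/6833 ≈ 8.0379e+8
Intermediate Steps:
H = -565/13666 (H = 1695*(-1/40998) = -565/13666 ≈ -0.041343)
(H - 16517)*(-49193 + (-87 + 64)**2) = (-565/13666 - 16517)*(-49193 + (-87 + 64)**2) = -225721887*(-49193 + (-23)**2)/13666 = -225721887*(-49193 + 529)/13666 = -225721887/13666*(-48664) = 5492264954484/6833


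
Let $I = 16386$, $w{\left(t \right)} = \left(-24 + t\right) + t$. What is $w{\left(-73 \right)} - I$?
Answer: $-16556$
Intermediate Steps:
$w{\left(t \right)} = -24 + 2 t$
$w{\left(-73 \right)} - I = \left(-24 + 2 \left(-73\right)\right) - 16386 = \left(-24 - 146\right) - 16386 = -170 - 16386 = -16556$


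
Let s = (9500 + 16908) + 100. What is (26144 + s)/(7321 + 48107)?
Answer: 13163/13857 ≈ 0.94992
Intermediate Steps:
s = 26508 (s = 26408 + 100 = 26508)
(26144 + s)/(7321 + 48107) = (26144 + 26508)/(7321 + 48107) = 52652/55428 = 52652*(1/55428) = 13163/13857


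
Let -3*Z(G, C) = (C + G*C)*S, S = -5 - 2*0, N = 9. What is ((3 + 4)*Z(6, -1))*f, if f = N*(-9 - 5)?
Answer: 10290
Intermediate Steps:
S = -5 (S = -5 + 0 = -5)
Z(G, C) = 5*C/3 + 5*C*G/3 (Z(G, C) = -(C + G*C)*(-5)/3 = -(C + C*G)*(-5)/3 = -(-5*C - 5*C*G)/3 = 5*C/3 + 5*C*G/3)
f = -126 (f = 9*(-9 - 5) = 9*(-14) = -126)
((3 + 4)*Z(6, -1))*f = ((3 + 4)*((5/3)*(-1)*(1 + 6)))*(-126) = (7*((5/3)*(-1)*7))*(-126) = (7*(-35/3))*(-126) = -245/3*(-126) = 10290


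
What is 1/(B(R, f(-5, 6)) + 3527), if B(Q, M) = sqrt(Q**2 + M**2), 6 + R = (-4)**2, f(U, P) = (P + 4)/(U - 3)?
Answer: 56432/199034039 - 20*sqrt(65)/199034039 ≈ 0.00028272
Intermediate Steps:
f(U, P) = (4 + P)/(-3 + U)
R = 10 (R = -6 + (-4)**2 = -6 + 16 = 10)
B(Q, M) = sqrt(M**2 + Q**2)
1/(B(R, f(-5, 6)) + 3527) = 1/(sqrt(((4 + 6)/(-3 - 5))**2 + 10**2) + 3527) = 1/(sqrt((10/(-8))**2 + 100) + 3527) = 1/(sqrt((-1/8*10)**2 + 100) + 3527) = 1/(sqrt((-5/4)**2 + 100) + 3527) = 1/(sqrt(25/16 + 100) + 3527) = 1/(sqrt(1625/16) + 3527) = 1/(5*sqrt(65)/4 + 3527) = 1/(3527 + 5*sqrt(65)/4)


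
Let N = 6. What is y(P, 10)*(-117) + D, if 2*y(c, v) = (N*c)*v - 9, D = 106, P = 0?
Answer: 1265/2 ≈ 632.50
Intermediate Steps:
y(c, v) = -9/2 + 3*c*v (y(c, v) = ((6*c)*v - 9)/2 = (6*c*v - 9)/2 = (-9 + 6*c*v)/2 = -9/2 + 3*c*v)
y(P, 10)*(-117) + D = (-9/2 + 3*0*10)*(-117) + 106 = (-9/2 + 0)*(-117) + 106 = -9/2*(-117) + 106 = 1053/2 + 106 = 1265/2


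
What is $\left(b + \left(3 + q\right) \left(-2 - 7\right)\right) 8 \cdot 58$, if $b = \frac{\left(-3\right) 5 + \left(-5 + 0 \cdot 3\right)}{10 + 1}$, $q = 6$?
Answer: $- \frac{422704}{11} \approx -38428.0$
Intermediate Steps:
$b = - \frac{20}{11}$ ($b = \frac{-15 + \left(-5 + 0\right)}{11} = \left(-15 - 5\right) \frac{1}{11} = \left(-20\right) \frac{1}{11} = - \frac{20}{11} \approx -1.8182$)
$\left(b + \left(3 + q\right) \left(-2 - 7\right)\right) 8 \cdot 58 = \left(- \frac{20}{11} + \left(3 + 6\right) \left(-2 - 7\right)\right) 8 \cdot 58 = \left(- \frac{20}{11} + 9 \left(-9\right)\right) 8 \cdot 58 = \left(- \frac{20}{11} - 81\right) 8 \cdot 58 = \left(- \frac{911}{11}\right) 8 \cdot 58 = \left(- \frac{7288}{11}\right) 58 = - \frac{422704}{11}$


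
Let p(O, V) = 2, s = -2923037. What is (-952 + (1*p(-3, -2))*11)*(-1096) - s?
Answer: 3942317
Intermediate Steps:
(-952 + (1*p(-3, -2))*11)*(-1096) - s = (-952 + (1*2)*11)*(-1096) - 1*(-2923037) = (-952 + 2*11)*(-1096) + 2923037 = (-952 + 22)*(-1096) + 2923037 = -930*(-1096) + 2923037 = 1019280 + 2923037 = 3942317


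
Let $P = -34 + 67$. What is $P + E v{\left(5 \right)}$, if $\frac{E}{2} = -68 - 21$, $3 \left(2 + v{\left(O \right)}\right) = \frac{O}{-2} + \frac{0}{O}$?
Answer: $\frac{1612}{3} \approx 537.33$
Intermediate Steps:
$P = 33$
$v{\left(O \right)} = -2 - \frac{O}{6}$ ($v{\left(O \right)} = -2 + \frac{\frac{O}{-2} + \frac{0}{O}}{3} = -2 + \frac{O \left(- \frac{1}{2}\right) + 0}{3} = -2 + \frac{- \frac{O}{2} + 0}{3} = -2 + \frac{\left(- \frac{1}{2}\right) O}{3} = -2 - \frac{O}{6}$)
$E = -178$ ($E = 2 \left(-68 - 21\right) = 2 \left(-89\right) = -178$)
$P + E v{\left(5 \right)} = 33 - 178 \left(-2 - \frac{5}{6}\right) = 33 - - \frac{1513}{3} = 33 + \frac{1513}{3} = \frac{1612}{3}$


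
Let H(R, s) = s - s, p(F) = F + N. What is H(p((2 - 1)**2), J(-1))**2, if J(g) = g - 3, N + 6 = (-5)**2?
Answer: 0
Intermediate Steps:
N = 19 (N = -6 + (-5)**2 = -6 + 25 = 19)
J(g) = -3 + g
p(F) = 19 + F (p(F) = F + 19 = 19 + F)
H(R, s) = 0
H(p((2 - 1)**2), J(-1))**2 = 0**2 = 0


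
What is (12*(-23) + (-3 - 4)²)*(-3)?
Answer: 681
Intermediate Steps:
(12*(-23) + (-3 - 4)²)*(-3) = (-276 + (-7)²)*(-3) = (-276 + 49)*(-3) = -227*(-3) = 681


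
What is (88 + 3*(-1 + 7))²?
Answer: 11236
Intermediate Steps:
(88 + 3*(-1 + 7))² = (88 + 3*6)² = (88 + 18)² = 106² = 11236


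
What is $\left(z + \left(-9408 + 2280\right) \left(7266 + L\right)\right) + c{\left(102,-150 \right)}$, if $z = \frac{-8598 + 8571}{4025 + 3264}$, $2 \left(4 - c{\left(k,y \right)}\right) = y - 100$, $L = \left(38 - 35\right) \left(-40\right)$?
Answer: $- \frac{371276578578}{7289} \approx -5.0937 \cdot 10^{7}$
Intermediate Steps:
$L = -120$ ($L = 3 \left(-40\right) = -120$)
$c{\left(k,y \right)} = 54 - \frac{y}{2}$ ($c{\left(k,y \right)} = 4 - \frac{y - 100}{2} = 4 - \frac{-100 + y}{2} = 4 - \left(-50 + \frac{y}{2}\right) = 54 - \frac{y}{2}$)
$z = - \frac{27}{7289} \approx -0.0037042$
$\left(z + \left(-9408 + 2280\right) \left(7266 + L\right)\right) + c{\left(102,-150 \right)} = \left(- \frac{27}{7289} + \left(-9408 + 2280\right) \left(7266 - 120\right)\right) + \left(54 - -75\right) = \left(- \frac{27}{7289} - 50936688\right) + \left(54 + 75\right) = \left(- \frac{27}{7289} - 50936688\right) + 129 = - \frac{371277518859}{7289} + 129 = - \frac{371276578578}{7289}$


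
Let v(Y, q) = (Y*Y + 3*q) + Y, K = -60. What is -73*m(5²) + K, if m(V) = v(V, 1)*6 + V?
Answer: -287899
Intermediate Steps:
v(Y, q) = Y + Y² + 3*q (v(Y, q) = (Y² + 3*q) + Y = Y + Y² + 3*q)
m(V) = 18 + 6*V² + 7*V (m(V) = (V + V² + 3*1)*6 + V = (V + V² + 3)*6 + V = (3 + V + V²)*6 + V = (18 + 6*V + 6*V²) + V = 18 + 6*V² + 7*V)
-73*m(5²) + K = -73*(18 + 6*(5²)² + 7*5²) - 60 = -73*(18 + 6*25² + 7*25) - 60 = -73*(18 + 6*625 + 175) - 60 = -73*(18 + 3750 + 175) - 60 = -73*3943 - 60 = -287839 - 60 = -287899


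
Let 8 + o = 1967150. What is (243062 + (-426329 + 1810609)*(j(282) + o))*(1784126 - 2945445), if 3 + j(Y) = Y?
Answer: -3162807916627058498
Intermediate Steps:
o = 1967142 (o = -8 + 1967150 = 1967142)
j(Y) = -3 + Y
(243062 + (-426329 + 1810609)*(j(282) + o))*(1784126 - 2945445) = (243062 + (-426329 + 1810609)*((-3 + 282) + 1967142))*(1784126 - 2945445) = (243062 + 1384280*(279 + 1967142))*(-1161319) = (243062 + 1384280*1967421)*(-1161319) = (243062 + 2723461541880)*(-1161319) = 2723461784942*(-1161319) = -3162807916627058498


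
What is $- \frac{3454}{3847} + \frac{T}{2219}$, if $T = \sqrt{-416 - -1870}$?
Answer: $- \frac{3454}{3847} + \frac{\sqrt{1454}}{2219} \approx -0.88066$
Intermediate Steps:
$T = \sqrt{1454}$ ($T = \sqrt{-416 + 1870} = \sqrt{1454} \approx 38.131$)
$- \frac{3454}{3847} + \frac{T}{2219} = - \frac{3454}{3847} + \frac{\sqrt{1454}}{2219}$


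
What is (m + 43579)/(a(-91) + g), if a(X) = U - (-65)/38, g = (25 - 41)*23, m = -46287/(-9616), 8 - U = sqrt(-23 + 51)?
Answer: -15487912599205/127293718392 + 151295804311*sqrt(7)/222764007186 ≈ -119.87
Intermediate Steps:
U = 8 - 2*sqrt(7) (U = 8 - sqrt(-23 + 51) = 8 - sqrt(28) = 8 - 2*sqrt(7) ≈ 2.7085)
m = 46287/9616 (m = -46287*(-1/9616) = 46287/9616 ≈ 4.8135)
g = -368 (g = -16*23 = -368)
a(X) = 369/38 - 2*sqrt(7) (a(X) = (8 - 2*sqrt(7)) - (-65)/38 = (8 - 2*sqrt(7)) - 1*(-65/38) = (8 - 2*sqrt(7)) + 65/38 = 369/38 - 2*sqrt(7))
(m + 43579)/(a(-91) + g) = (46287/9616 + 43579)/((369/38 - 2*sqrt(7)) - 368) = 419101951/(9616*(-13615/38 - 2*sqrt(7)))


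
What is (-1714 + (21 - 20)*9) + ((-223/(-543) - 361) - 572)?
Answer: -1432211/543 ≈ -2637.6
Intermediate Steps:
(-1714 + (21 - 20)*9) + ((-223/(-543) - 361) - 572) = (-1714 + 1*9) + ((-223*(-1/543) - 361) - 572) = (-1714 + 9) + ((223/543 - 361) - 572) = -1705 + (-195800/543 - 572) = -1705 - 506396/543 = -1432211/543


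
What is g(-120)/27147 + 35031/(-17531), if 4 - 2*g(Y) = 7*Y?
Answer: -943588475/475914057 ≈ -1.9827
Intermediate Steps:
g(Y) = 2 - 7*Y/2
g(-120)/27147 + 35031/(-17531) = (2 - 7/2*(-120))/27147 + 35031/(-17531) = (2 + 420)*(1/27147) + 35031*(-1/17531) = 422*(1/27147) - 35031/17531 = 422/27147 - 35031/17531 = -943588475/475914057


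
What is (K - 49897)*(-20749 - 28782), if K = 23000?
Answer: 1332235307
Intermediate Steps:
(K - 49897)*(-20749 - 28782) = (23000 - 49897)*(-20749 - 28782) = -26897*(-49531) = 1332235307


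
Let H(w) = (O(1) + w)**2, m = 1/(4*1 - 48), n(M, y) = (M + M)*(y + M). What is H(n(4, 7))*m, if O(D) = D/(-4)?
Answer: -123201/704 ≈ -175.00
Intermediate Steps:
n(M, y) = 2*M*(M + y) (n(M, y) = (2*M)*(M + y) = 2*M*(M + y))
O(D) = -D/4 (O(D) = D*(-1/4) = -D/4)
m = -1/44 (m = 1/(4 - 48) = 1/(-44) = -1/44 ≈ -0.022727)
H(w) = (-1/4 + w)**2 (H(w) = (-1/4*1 + w)**2 = (-1/4 + w)**2)
H(n(4, 7))*m = ((-1 + 4*(2*4*(4 + 7)))**2/16)*(-1/44) = ((-1 + 4*(2*4*11))**2/16)*(-1/44) = ((-1 + 4*88)**2/16)*(-1/44) = ((-1 + 352)**2/16)*(-1/44) = ((1/16)*351**2)*(-1/44) = ((1/16)*123201)*(-1/44) = (123201/16)*(-1/44) = -123201/704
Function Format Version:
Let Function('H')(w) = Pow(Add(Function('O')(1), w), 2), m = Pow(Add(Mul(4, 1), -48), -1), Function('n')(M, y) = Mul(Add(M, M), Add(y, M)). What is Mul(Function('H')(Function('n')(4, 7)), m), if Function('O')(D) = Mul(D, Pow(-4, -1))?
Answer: Rational(-123201, 704) ≈ -175.00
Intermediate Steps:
Function('n')(M, y) = Mul(2, M, Add(M, y)) (Function('n')(M, y) = Mul(Mul(2, M), Add(M, y)) = Mul(2, M, Add(M, y)))
Function('O')(D) = Mul(Rational(-1, 4), D) (Function('O')(D) = Mul(D, Rational(-1, 4)) = Mul(Rational(-1, 4), D))
m = Rational(-1, 44) (m = Pow(Add(4, -48), -1) = Pow(-44, -1) = Rational(-1, 44) ≈ -0.022727)
Function('H')(w) = Pow(Add(Rational(-1, 4), w), 2) (Function('H')(w) = Pow(Add(Mul(Rational(-1, 4), 1), w), 2) = Pow(Add(Rational(-1, 4), w), 2))
Mul(Function('H')(Function('n')(4, 7)), m) = Mul(Mul(Rational(1, 16), Pow(Add(-1, Mul(4, Mul(2, 4, Add(4, 7)))), 2)), Rational(-1, 44)) = Mul(Mul(Rational(1, 16), Pow(Add(-1, Mul(4, Mul(2, 4, 11))), 2)), Rational(-1, 44)) = Mul(Mul(Rational(1, 16), Pow(Add(-1, Mul(4, 88)), 2)), Rational(-1, 44)) = Mul(Mul(Rational(1, 16), Pow(Add(-1, 352), 2)), Rational(-1, 44)) = Mul(Mul(Rational(1, 16), Pow(351, 2)), Rational(-1, 44)) = Mul(Mul(Rational(1, 16), 123201), Rational(-1, 44)) = Mul(Rational(123201, 16), Rational(-1, 44)) = Rational(-123201, 704)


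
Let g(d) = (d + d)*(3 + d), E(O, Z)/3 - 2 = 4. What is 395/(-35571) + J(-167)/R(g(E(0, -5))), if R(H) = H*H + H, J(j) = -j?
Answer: -73371661/6785666244 ≈ -0.010813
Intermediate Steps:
E(O, Z) = 18 (E(O, Z) = 6 + 3*4 = 6 + 12 = 18)
g(d) = 2*d*(3 + d) (g(d) = (2*d)*(3 + d) = 2*d*(3 + d))
R(H) = H + H² (R(H) = H² + H = H + H²)
395/(-35571) + J(-167)/R(g(E(0, -5))) = 395/(-35571) + (-1*(-167))/(((2*18*(3 + 18))*(1 + 2*18*(3 + 18)))) = 395*(-1/35571) + 167/(((2*18*21)*(1 + 2*18*21))) = -395/35571 + 167/((756*(1 + 756))) = -395/35571 + 167/((756*757)) = -395/35571 + 167/572292 = -73371661/6785666244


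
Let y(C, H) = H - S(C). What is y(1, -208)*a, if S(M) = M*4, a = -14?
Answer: 2968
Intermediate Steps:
S(M) = 4*M
y(C, H) = H - 4*C
y(1, -208)*a = (-208 - 4*1)*(-14) = (-208 - 4)*(-14) = -212*(-14) = 2968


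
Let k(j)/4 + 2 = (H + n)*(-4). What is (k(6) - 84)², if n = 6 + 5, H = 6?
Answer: 132496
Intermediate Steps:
n = 11
k(j) = -280 (k(j) = -8 + 4*((6 + 11)*(-4)) = -8 + 4*(17*(-4)) = -8 + 4*(-68) = -8 - 272 = -280)
(k(6) - 84)² = (-280 - 84)² = (-364)² = 132496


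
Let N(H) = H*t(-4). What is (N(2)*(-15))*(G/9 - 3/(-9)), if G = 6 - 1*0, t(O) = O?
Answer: 120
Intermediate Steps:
G = 6 (G = 6 + 0 = 6)
N(H) = -4*H (N(H) = H*(-4) = -4*H)
(N(2)*(-15))*(G/9 - 3/(-9)) = (-4*2*(-15))*(6/9 - 3/(-9)) = (-8*(-15))*(6*(⅑) - 3*(-⅑)) = 120*(⅔ + ⅓) = 120*1 = 120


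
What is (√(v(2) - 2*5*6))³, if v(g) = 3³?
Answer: -33*I*√33 ≈ -189.57*I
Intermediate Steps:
v(g) = 27
(√(v(2) - 2*5*6))³ = (√(27 - 2*5*6))³ = (√(27 - 10*6))³ = (√(27 - 60))³ = (√(-33))³ = (I*√33)³ = -33*I*√33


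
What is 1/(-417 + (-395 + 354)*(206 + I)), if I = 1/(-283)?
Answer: -283/2508188 ≈ -0.00011283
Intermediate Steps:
I = -1/283 ≈ -0.0035336
1/(-417 + (-395 + 354)*(206 + I)) = 1/(-417 + (-395 + 354)*(206 - 1/283)) = 1/(-417 - 41*58297/283) = 1/(-417 - 2390177/283) = 1/(-2508188/283) = -283/2508188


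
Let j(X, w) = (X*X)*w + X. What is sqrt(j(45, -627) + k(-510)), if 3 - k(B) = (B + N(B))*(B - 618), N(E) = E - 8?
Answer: I*sqrt(2429211) ≈ 1558.6*I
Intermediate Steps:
N(E) = -8 + E
j(X, w) = X + w*X**2 (j(X, w) = X**2*w + X = w*X**2 + X = X + w*X**2)
k(B) = 3 - (-618 + B)*(-8 + 2*B) (k(B) = 3 - (B + (-8 + B))*(B - 618) = 3 - (-8 + 2*B)*(-618 + B) = 3 - (-618 + B)*(-8 + 2*B))
sqrt(j(45, -627) + k(-510)) = sqrt(45*(1 + 45*(-627)) + (-4941 - 2*(-510)**2 + 1244*(-510))) = sqrt(45*(1 - 28215) + (-4941 - 2*260100 - 634440)) = sqrt(45*(-28214) + (-4941 - 520200 - 634440)) = sqrt(-1269630 - 1159581) = sqrt(-2429211) = I*sqrt(2429211)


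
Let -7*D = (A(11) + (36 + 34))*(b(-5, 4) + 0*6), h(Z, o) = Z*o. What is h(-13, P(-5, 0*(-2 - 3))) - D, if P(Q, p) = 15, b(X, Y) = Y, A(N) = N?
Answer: -1041/7 ≈ -148.71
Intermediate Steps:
D = -324/7 (D = -(11 + (36 + 34))*(4 + 0*6)/7 = -(11 + 70)*(4 + 0)/7 = -81*4/7 = -⅐*324 = -324/7 ≈ -46.286)
h(-13, P(-5, 0*(-2 - 3))) - D = -13*15 - 1*(-324/7) = -195 + 324/7 = -1041/7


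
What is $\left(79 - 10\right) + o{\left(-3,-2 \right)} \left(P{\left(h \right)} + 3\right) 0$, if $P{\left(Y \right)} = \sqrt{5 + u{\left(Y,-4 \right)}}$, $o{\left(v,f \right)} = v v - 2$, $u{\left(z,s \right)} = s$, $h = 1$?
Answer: $69$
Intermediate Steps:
$o{\left(v,f \right)} = -2 + v^{2}$ ($o{\left(v,f \right)} = v^{2} - 2 = -2 + v^{2}$)
$P{\left(Y \right)} = 1$ ($P{\left(Y \right)} = \sqrt{5 - 4} = \sqrt{1} = 1$)
$\left(79 - 10\right) + o{\left(-3,-2 \right)} \left(P{\left(h \right)} + 3\right) 0 = \left(79 - 10\right) + \left(-2 + \left(-3\right)^{2}\right) \left(1 + 3\right) 0 = 69 + \left(-2 + 9\right) 4 \cdot 0 = 69 + 7 \cdot 4 \cdot 0 = 69 + 28 \cdot 0 = 69 + 0 = 69$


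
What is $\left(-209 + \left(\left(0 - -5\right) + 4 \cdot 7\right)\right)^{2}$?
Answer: $30976$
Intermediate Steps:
$\left(-209 + \left(\left(0 - -5\right) + 4 \cdot 7\right)\right)^{2} = \left(-209 + \left(\left(0 + 5\right) + 28\right)\right)^{2} = \left(-209 + \left(5 + 28\right)\right)^{2} = \left(-209 + 33\right)^{2} = \left(-176\right)^{2} = 30976$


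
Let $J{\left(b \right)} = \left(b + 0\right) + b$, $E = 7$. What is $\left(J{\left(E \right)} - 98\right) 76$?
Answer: $-6384$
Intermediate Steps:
$J{\left(b \right)} = 2 b$ ($J{\left(b \right)} = b + b = 2 b$)
$\left(J{\left(E \right)} - 98\right) 76 = \left(2 \cdot 7 - 98\right) 76 = \left(14 - 98\right) 76 = \left(-84\right) 76 = -6384$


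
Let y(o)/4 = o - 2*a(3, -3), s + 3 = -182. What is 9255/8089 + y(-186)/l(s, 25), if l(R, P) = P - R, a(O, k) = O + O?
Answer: -743823/283115 ≈ -2.6273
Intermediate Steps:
a(O, k) = 2*O
s = -185 (s = -3 - 182 = -185)
y(o) = -48 + 4*o (y(o) = 4*(o - 4*3) = 4*(o - 2*6) = 4*(o - 12) = 4*(-12 + o) = -48 + 4*o)
9255/8089 + y(-186)/l(s, 25) = 9255/8089 + (-48 + 4*(-186))/(25 - 1*(-185)) = 9255*(1/8089) + (-48 - 744)/(25 + 185) = 9255/8089 - 792/210 = 9255/8089 - 792*1/210 = 9255/8089 - 132/35 = -743823/283115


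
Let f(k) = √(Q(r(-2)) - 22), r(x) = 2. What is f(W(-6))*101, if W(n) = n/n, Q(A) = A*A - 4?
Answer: 101*I*√22 ≈ 473.73*I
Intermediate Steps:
Q(A) = -4 + A² (Q(A) = A² - 4 = -4 + A²)
W(n) = 1
f(k) = I*√22 (f(k) = √((-4 + 2²) - 22) = √((-4 + 4) - 22) = √(0 - 22) = √(-22) = I*√22)
f(W(-6))*101 = (I*√22)*101 = 101*I*√22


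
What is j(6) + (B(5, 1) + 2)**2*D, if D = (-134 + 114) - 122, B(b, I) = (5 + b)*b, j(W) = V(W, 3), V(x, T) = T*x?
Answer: -383950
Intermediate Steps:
j(W) = 3*W
B(b, I) = b*(5 + b)
D = -142 (D = -20 - 122 = -142)
j(6) + (B(5, 1) + 2)**2*D = 3*6 + (5*(5 + 5) + 2)**2*(-142) = 18 + (5*10 + 2)**2*(-142) = 18 + (50 + 2)**2*(-142) = 18 + 52**2*(-142) = 18 + 2704*(-142) = 18 - 383968 = -383950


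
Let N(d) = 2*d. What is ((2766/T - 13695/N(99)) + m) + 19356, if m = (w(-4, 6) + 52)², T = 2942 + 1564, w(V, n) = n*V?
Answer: 90441941/4506 ≈ 20071.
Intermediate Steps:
w(V, n) = V*n
T = 4506
m = 784 (m = (-4*6 + 52)² = (-24 + 52)² = 28² = 784)
((2766/T - 13695/N(99)) + m) + 19356 = ((2766/4506 - 13695/(2*99)) + 784) + 19356 = ((2766*(1/4506) - 13695/198) + 784) + 19356 = ((461/751 - 13695*1/198) + 784) + 19356 = ((461/751 - 415/6) + 784) + 19356 = (-308899/4506 + 784) + 19356 = 3223805/4506 + 19356 = 90441941/4506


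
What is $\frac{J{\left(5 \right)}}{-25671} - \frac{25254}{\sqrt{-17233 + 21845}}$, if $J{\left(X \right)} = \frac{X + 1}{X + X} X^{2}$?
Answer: $- \frac{5}{8557} - \frac{12627 \sqrt{1153}}{1153} \approx -371.87$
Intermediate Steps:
$J{\left(X \right)} = \frac{X \left(1 + X\right)}{2}$ ($J{\left(X \right)} = \frac{1 + X}{2 X} X^{2} = \frac{X \left(1 + X\right)}{2}$)
$\frac{J{\left(5 \right)}}{-25671} - \frac{25254}{\sqrt{-17233 + 21845}} = \frac{\frac{1}{2} \cdot 5 \left(1 + 5\right)}{-25671} - \frac{25254}{\sqrt{-17233 + 21845}} = \frac{1}{2} \cdot 5 \cdot 6 \left(- \frac{1}{25671}\right) - \frac{25254}{\sqrt{4612}} = 15 \left(- \frac{1}{25671}\right) - \frac{25254}{2 \sqrt{1153}} = - \frac{5}{8557} - 25254 \frac{\sqrt{1153}}{2306} = - \frac{5}{8557} - \frac{12627 \sqrt{1153}}{1153}$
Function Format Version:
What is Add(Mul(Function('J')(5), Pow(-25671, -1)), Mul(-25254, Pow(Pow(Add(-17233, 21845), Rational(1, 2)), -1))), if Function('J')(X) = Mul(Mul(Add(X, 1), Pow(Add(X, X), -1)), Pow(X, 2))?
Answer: Add(Rational(-5, 8557), Mul(Rational(-12627, 1153), Pow(1153, Rational(1, 2)))) ≈ -371.87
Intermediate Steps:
Function('J')(X) = Mul(Rational(1, 2), X, Add(1, X)) (Function('J')(X) = Mul(Mul(Add(1, X), Pow(Mul(2, X), -1)), Pow(X, 2)) = Mul(Mul(Add(1, X), Mul(Rational(1, 2), Pow(X, -1))), Pow(X, 2)) = Mul(Mul(Rational(1, 2), Pow(X, -1), Add(1, X)), Pow(X, 2)) = Mul(Rational(1, 2), X, Add(1, X)))
Add(Mul(Function('J')(5), Pow(-25671, -1)), Mul(-25254, Pow(Pow(Add(-17233, 21845), Rational(1, 2)), -1))) = Add(Mul(Mul(Rational(1, 2), 5, Add(1, 5)), Pow(-25671, -1)), Mul(-25254, Pow(Pow(Add(-17233, 21845), Rational(1, 2)), -1))) = Add(Mul(Mul(Rational(1, 2), 5, 6), Rational(-1, 25671)), Mul(-25254, Pow(Pow(4612, Rational(1, 2)), -1))) = Add(Mul(15, Rational(-1, 25671)), Mul(-25254, Pow(Mul(2, Pow(1153, Rational(1, 2))), -1))) = Add(Rational(-5, 8557), Mul(-25254, Mul(Rational(1, 2306), Pow(1153, Rational(1, 2))))) = Add(Rational(-5, 8557), Mul(Rational(-12627, 1153), Pow(1153, Rational(1, 2))))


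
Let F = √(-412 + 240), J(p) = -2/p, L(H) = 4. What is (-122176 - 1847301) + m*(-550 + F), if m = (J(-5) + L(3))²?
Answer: -1980125 + 968*I*√43/25 ≈ -1.9801e+6 + 253.9*I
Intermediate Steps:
m = 484/25 (m = (-2/(-5) + 4)² = (-2*(-⅕) + 4)² = (⅖ + 4)² = (22/5)² = 484/25 ≈ 19.360)
F = 2*I*√43 (F = √(-172) = 2*I*√43 ≈ 13.115*I)
(-122176 - 1847301) + m*(-550 + F) = (-122176 - 1847301) + 484*(-550 + 2*I*√43)/25 = -1969477 + (-10648 + 968*I*√43/25) = -1980125 + 968*I*√43/25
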